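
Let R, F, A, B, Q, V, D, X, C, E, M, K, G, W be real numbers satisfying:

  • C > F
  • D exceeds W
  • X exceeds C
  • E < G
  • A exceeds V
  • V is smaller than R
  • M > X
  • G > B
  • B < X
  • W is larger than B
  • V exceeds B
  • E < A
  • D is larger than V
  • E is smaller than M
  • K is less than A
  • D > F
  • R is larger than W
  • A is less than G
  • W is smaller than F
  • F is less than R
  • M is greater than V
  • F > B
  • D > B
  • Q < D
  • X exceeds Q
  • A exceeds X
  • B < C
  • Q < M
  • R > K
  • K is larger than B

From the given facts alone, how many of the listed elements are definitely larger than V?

5

Directly above V: D, M, R, A.
One step further: G (5 so far).
Nothing else is reachable above V; 5 in all.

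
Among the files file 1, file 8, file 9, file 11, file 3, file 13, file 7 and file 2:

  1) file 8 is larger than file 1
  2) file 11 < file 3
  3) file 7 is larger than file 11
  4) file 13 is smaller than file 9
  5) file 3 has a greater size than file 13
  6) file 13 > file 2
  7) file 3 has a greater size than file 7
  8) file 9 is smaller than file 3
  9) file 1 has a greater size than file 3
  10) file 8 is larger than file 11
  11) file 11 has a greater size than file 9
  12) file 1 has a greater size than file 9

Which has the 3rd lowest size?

file 9

Piecing the relations together gives one ordering: file 2 < file 13 < file 9 < file 11 < file 7 < file 3 < file 1 < file 8.
Counting 3 from the smallest end gives file 9.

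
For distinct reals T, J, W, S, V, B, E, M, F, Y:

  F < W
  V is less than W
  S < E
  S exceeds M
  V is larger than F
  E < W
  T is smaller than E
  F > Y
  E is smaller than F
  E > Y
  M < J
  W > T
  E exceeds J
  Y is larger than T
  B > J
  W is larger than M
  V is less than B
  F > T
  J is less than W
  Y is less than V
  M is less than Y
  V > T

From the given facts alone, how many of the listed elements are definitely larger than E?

4

Directly above E: F, W.
One step further: V (3 so far).
One step further: B (4 so far).
No other element is forced above E by the given relations, so the count is 4.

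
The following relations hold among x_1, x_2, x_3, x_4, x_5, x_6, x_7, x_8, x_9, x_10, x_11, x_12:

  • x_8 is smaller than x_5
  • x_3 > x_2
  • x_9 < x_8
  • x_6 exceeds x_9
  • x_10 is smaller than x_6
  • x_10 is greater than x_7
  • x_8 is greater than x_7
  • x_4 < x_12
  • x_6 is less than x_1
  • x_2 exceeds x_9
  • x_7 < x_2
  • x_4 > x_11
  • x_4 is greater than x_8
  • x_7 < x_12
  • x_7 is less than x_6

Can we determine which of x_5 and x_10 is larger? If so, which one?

Following every chain through x_10: above x_10 we get x_6, x_1; below x_10 we get x_7.
x_5 is not reached, and no chain runs the other way from x_5 to x_10.
So the given relations leave the order of x_10 and x_5 undetermined.

undetermined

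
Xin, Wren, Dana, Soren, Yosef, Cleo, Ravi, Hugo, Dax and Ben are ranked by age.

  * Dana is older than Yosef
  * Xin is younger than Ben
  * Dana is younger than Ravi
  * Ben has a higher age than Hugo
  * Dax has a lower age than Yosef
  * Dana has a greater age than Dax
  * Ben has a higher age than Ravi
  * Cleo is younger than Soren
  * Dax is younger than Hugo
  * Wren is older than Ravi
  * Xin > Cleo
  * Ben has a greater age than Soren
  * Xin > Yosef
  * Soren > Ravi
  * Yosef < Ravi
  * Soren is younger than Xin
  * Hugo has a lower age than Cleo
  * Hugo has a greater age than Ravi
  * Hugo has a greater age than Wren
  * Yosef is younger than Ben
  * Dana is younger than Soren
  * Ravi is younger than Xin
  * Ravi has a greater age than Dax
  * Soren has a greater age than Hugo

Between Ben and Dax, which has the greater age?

Ben

Dax < Yosef and Yosef < Dana give Dax < Dana.
With Dana < Ravi: Dax < Yosef < Dana < Ravi.
With Ravi < Wren: Dax < Yosef < Dana < Ravi < Wren.
With Wren < Hugo: Dax < Yosef < Dana < Ravi < Wren < Hugo.
Then Hugo < Cleo extends the chain to Cleo.
Then Cleo < Soren extends the chain to Soren.
Then Soren < Xin extends the chain to Xin.
Then Xin < Ben extends the chain to Ben.
So Dax < Ben; Ben is the older of the two.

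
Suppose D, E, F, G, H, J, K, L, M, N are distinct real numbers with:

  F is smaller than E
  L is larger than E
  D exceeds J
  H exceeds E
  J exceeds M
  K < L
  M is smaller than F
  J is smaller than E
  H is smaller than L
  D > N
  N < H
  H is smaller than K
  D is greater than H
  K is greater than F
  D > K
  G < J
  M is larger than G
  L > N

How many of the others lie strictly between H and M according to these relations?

3

Chaining upward from M reaches: F, J, E, K, D, L.
Chaining downward from H reaches: N, G, F, J, E.
Strictly between M and H are those in both lists: F, J, E — 3 elements.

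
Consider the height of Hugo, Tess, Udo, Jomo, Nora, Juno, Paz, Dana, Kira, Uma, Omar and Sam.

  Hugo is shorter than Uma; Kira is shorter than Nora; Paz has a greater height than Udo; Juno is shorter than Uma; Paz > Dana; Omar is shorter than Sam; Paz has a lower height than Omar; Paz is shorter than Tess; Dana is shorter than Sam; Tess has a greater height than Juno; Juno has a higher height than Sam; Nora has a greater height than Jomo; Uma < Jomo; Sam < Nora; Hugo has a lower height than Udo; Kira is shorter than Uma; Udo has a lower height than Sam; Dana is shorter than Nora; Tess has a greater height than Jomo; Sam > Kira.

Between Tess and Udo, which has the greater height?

Link the given pairs in sequence: Udo < Paz; Paz < Omar; Omar < Sam; Sam < Juno; Juno < Uma; Uma < Jomo; Jomo < Tess.
Together: Udo < Paz < Omar < Sam < Juno < Uma < Jomo < Tess.
So Udo < Tess; Tess is the taller of the two.

Tess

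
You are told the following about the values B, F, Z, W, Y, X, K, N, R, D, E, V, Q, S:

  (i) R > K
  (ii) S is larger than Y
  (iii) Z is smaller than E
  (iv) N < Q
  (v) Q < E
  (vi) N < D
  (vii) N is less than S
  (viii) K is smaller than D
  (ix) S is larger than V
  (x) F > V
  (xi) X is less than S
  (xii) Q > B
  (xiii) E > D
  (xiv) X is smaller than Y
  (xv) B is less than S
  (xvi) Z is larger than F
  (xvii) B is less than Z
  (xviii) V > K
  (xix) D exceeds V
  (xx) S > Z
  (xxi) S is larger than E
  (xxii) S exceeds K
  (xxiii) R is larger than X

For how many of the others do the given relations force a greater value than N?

The elements the relations force above N are Q, D, E, S — no chain reaches any other.
That is 4.

4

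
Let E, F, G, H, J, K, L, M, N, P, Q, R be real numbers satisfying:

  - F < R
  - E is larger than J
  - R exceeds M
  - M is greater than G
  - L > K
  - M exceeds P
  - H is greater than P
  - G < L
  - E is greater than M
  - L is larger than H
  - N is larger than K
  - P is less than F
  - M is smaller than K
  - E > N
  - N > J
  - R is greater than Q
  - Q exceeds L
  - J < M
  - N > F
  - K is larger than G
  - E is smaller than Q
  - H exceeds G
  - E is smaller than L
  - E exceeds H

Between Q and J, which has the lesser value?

Following the relations from J: J < M < K < N < E < L < Q.
So J < Q; J is the smaller of the two.

J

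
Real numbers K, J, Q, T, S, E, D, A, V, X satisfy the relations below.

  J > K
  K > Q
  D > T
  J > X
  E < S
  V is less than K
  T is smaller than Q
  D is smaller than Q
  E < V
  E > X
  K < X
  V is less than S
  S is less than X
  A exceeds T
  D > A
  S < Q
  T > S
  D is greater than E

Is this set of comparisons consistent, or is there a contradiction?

inconsistent

Chaining the given relations yields E < V < S < T < A < D < Q < K < X, so E < X. But one relation states X < E. These cannot both hold.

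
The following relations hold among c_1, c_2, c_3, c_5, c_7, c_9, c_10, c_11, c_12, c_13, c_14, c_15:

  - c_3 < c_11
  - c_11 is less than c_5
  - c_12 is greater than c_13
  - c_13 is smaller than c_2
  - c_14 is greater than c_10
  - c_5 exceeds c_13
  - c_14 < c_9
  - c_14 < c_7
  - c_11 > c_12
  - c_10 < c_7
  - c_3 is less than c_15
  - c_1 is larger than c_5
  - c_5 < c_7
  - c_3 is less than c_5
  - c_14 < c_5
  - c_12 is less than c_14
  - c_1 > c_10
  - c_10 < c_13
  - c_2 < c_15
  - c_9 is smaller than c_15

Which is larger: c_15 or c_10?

Chaining the given relations: c_10 < c_13 < c_12 < c_14 < c_9 < c_15.
So c_10 < c_15; c_15 is the larger of the two.

c_15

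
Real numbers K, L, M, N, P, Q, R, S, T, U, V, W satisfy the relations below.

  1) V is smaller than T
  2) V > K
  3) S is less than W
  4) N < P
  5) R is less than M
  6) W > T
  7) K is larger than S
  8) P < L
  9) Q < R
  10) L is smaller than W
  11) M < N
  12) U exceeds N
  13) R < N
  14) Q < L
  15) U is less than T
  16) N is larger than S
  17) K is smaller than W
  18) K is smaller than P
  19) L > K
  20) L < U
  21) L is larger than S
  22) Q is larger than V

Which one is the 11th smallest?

The consecutive relations fix a unique order: S < K < V < Q < R < M < N < P < L < U < T < W.
Counting 11 from the smallest end gives T.

T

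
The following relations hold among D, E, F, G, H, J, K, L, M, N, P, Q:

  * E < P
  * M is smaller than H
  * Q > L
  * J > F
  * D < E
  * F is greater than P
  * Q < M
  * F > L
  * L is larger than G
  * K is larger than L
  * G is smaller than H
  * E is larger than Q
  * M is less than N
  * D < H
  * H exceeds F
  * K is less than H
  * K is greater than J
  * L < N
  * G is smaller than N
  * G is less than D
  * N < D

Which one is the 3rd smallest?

Piecing the relations together gives one ordering: G < L < Q < M < N < D < E < P < F < J < K < H.
Counting 3 from the smallest end gives Q.

Q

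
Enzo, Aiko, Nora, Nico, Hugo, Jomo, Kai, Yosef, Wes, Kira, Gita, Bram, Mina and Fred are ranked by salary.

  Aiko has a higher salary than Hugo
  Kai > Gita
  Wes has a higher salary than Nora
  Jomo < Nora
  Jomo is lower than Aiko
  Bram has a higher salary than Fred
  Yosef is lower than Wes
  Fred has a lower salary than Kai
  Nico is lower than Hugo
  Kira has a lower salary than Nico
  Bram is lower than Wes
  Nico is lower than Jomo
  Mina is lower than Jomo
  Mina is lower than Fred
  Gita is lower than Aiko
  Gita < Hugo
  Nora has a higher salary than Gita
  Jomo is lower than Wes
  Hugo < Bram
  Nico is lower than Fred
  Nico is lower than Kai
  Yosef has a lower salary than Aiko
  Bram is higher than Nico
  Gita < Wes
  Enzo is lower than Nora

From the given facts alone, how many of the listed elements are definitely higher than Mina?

Directly above Mina: Jomo, Fred.
One step further: Nora, Bram, Aiko, Kai, Wes (7 so far).
No other element is forced above Mina by the given relations, so the count is 7.

7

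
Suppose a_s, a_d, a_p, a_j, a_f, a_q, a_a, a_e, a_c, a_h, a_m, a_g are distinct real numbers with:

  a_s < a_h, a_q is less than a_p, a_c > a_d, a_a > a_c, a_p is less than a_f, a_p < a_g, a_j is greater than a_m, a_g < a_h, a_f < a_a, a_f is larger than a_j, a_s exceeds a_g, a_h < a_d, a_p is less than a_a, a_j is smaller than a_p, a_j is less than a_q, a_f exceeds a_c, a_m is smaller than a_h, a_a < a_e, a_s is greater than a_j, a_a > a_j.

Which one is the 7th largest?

Piecing the relations together gives one ordering: a_m < a_j < a_q < a_p < a_g < a_s < a_h < a_d < a_c < a_f < a_a < a_e.
Counting 7 from the largest end gives a_s.

a_s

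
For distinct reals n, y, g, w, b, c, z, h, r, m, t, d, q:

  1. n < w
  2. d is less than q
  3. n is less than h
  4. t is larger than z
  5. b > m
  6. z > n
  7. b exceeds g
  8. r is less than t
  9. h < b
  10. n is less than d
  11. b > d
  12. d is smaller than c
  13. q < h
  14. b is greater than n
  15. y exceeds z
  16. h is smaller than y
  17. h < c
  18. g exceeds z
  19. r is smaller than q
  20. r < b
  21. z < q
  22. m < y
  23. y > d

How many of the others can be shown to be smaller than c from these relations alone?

6

From c the given relations immediately reach d, h.
From those, n, q — 4 in total.
From those, z, r — 6 in total.
Nothing else is reachable below c; 6 in all.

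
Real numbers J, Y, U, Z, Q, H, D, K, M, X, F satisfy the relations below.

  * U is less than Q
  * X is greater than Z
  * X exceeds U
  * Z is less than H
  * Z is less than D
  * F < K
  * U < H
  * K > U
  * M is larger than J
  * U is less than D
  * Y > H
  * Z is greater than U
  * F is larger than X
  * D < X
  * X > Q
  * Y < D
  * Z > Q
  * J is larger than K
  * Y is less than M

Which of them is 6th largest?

D

Chaining the given pairs: U < Q < Z < H < Y < D < X < F < K < J < M.
The 6th largest is D.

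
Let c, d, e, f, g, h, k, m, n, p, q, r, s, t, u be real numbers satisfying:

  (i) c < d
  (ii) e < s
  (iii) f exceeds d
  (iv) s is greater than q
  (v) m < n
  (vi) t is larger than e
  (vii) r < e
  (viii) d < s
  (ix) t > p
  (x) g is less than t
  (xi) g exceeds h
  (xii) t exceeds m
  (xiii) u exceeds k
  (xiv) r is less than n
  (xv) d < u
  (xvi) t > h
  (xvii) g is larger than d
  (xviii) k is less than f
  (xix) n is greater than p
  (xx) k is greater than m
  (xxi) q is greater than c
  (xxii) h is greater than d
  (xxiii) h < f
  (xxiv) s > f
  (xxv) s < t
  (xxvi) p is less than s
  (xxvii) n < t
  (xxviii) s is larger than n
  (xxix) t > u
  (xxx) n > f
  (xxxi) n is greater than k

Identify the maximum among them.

Chaining downward from t: directly below it, m, h, u, e, g, p, n, s; then q, r, d, k, f; then c.
That covers every other element, and nothing is given above t, so t is the maximum.

t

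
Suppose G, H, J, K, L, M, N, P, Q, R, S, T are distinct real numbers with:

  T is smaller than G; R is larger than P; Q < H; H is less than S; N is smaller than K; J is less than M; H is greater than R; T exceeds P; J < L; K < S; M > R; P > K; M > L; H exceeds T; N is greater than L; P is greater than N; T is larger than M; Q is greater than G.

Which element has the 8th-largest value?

P

The consecutive relations fix a unique order: J < L < N < K < P < R < M < T < G < Q < H < S.
Counting 8 from the largest end gives P.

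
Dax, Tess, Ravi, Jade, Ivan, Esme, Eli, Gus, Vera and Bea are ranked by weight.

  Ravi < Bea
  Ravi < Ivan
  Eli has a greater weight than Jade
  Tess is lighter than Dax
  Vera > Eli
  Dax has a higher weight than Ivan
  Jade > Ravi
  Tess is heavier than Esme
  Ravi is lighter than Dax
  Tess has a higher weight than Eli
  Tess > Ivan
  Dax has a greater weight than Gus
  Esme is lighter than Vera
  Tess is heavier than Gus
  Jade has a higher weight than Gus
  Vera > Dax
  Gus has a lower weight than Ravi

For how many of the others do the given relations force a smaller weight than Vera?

8

Directly below Vera: Eli, Esme, Dax.
One step further: Gus, Ravi, Jade, Ivan, Tess (8 so far).
No other element is forced below Vera by the given relations, so the count is 8.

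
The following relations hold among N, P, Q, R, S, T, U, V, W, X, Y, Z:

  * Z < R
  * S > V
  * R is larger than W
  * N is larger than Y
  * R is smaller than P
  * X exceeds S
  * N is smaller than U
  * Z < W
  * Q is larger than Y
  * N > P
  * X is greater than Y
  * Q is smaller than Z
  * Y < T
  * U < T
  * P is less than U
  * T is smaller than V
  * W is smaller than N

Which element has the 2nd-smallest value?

Q

Piecing the relations together gives one ordering: Y < Q < Z < W < R < P < N < U < T < V < S < X.
The 2nd smallest is Q.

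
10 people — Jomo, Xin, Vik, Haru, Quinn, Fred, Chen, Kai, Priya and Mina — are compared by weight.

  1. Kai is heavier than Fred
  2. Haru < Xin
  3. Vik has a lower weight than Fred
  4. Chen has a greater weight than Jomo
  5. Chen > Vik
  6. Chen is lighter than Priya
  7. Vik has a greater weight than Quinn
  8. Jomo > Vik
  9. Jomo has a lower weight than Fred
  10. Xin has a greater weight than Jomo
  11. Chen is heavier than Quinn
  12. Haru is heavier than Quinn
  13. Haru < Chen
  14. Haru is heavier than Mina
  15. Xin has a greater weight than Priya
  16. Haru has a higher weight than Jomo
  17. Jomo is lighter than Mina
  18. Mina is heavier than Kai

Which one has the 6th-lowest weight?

Mina

Piecing the relations together gives one ordering: Quinn < Vik < Jomo < Fred < Kai < Mina < Haru < Chen < Priya < Xin.
The 6th smallest is Mina.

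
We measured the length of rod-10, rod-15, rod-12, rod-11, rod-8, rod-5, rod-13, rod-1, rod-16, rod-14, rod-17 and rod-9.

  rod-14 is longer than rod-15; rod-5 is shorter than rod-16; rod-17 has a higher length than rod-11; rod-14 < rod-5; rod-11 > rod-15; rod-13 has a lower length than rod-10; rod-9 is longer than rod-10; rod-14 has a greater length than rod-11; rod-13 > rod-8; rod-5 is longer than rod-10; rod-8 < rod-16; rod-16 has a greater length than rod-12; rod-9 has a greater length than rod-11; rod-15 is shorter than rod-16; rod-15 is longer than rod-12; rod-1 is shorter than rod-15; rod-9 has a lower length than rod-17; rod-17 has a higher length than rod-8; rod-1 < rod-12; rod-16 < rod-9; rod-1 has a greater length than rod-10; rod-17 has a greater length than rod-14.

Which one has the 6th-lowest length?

rod-15

The consecutive relations fix a unique order: rod-8 < rod-13 < rod-10 < rod-1 < rod-12 < rod-15 < rod-11 < rod-14 < rod-5 < rod-16 < rod-9 < rod-17.
Counting 6 from the smallest end gives rod-15.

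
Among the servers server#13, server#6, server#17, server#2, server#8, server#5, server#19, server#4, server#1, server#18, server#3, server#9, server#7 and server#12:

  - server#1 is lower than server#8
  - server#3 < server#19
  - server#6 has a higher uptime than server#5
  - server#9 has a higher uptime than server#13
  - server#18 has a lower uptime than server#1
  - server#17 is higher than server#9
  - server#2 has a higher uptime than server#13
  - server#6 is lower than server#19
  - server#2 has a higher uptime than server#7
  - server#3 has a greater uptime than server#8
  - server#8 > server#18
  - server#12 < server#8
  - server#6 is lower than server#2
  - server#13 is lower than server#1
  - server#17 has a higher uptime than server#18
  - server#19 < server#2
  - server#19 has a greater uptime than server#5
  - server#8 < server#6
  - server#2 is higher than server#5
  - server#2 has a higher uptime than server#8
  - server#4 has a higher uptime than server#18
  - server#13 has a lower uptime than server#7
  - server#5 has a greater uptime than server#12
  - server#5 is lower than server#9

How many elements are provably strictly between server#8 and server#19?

2

The relations place server#8 below server#19. An element lies strictly between them when it is forced above server#8 and also forced below server#19.
Above server#8: {server#3, server#6, server#2}. Below server#19: {server#12, server#13, server#18, server#1, server#5, server#3, server#6}.
Intersection: {server#3, server#6} — 2.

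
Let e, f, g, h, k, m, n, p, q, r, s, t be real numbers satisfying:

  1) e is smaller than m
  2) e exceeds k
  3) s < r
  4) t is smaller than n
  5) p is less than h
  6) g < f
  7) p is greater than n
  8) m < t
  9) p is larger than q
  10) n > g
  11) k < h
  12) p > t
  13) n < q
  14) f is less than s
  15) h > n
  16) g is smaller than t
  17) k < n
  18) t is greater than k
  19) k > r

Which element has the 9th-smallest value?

Piecing the relations together gives one ordering: g < f < s < r < k < e < m < t < n < q < p < h.
The 9th smallest is n.

n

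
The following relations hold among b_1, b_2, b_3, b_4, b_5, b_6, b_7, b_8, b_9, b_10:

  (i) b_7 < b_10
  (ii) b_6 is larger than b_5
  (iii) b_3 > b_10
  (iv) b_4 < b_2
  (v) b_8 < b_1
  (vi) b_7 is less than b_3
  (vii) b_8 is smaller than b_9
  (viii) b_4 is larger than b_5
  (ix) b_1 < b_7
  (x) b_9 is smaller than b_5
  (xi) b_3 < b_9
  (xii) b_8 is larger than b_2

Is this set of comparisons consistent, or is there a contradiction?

Chaining the given relations yields b_4 < b_2 < b_8 < b_1 < b_7 < b_10 < b_3 < b_9 < b_5, so b_4 < b_5. But one relation states b_5 < b_4. These cannot both hold.

inconsistent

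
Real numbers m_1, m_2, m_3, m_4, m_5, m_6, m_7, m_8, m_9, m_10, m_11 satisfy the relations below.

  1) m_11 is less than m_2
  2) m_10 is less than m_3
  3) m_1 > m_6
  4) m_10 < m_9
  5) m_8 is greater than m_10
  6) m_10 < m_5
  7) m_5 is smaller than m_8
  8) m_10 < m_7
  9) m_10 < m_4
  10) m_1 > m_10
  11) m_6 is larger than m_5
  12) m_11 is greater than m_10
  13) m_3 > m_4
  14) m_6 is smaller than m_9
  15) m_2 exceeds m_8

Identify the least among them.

Chaining upward from m_10: directly above it, m_5, m_8, m_4, m_3, m_11, m_9, m_7, m_1; then m_6, m_2.
That covers every other element, and nothing is given below m_10, so m_10 is the least.

m_10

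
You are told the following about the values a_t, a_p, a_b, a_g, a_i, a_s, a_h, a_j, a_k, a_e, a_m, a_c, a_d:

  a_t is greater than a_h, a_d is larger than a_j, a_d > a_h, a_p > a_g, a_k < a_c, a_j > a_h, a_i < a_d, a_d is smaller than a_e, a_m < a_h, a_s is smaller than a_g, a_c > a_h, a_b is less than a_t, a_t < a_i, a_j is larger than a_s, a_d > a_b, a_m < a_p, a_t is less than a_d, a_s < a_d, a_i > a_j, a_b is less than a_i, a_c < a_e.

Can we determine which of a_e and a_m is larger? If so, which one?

a_m < a_h < a_j < a_i < a_d < a_e, by transitivity through a_h, a_j, a_i, a_d.
So a_e is larger.

a_e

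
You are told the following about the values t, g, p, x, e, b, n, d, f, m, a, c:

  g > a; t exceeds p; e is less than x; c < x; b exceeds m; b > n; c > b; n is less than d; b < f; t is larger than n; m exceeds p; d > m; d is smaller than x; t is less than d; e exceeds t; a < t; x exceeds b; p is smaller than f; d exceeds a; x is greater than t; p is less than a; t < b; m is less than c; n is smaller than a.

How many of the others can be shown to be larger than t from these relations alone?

6

Directly above t: d, b, e, x.
One step further: c, f (6 so far).
Nothing else is reachable above t; 6 in all.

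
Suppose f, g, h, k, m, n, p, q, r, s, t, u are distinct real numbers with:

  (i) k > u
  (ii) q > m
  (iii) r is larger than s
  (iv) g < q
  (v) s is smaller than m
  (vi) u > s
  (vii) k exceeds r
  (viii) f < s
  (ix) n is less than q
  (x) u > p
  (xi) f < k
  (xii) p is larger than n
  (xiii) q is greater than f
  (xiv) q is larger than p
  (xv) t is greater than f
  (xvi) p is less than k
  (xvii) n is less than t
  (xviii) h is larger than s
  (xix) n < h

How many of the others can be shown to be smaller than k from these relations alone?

Directly below k: f, p, r, u.
One step further: n, s (6 so far).
Nothing else is reachable below k; 6 in all.

6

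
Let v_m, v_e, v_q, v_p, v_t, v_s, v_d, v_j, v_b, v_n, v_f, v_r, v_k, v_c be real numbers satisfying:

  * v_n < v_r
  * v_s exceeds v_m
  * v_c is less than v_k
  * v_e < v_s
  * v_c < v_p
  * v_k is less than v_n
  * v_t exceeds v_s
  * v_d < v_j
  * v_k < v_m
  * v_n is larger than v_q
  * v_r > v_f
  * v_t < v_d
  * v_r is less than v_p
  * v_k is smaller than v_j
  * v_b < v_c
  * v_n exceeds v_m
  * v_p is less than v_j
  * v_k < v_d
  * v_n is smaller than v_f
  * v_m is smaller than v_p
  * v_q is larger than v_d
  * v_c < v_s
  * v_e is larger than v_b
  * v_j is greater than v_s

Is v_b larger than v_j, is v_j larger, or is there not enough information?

v_b < v_c < v_k < v_m < v_s < v_t < v_d < v_q < v_n < v_f < v_r < v_p < v_j, by transitivity through v_c, v_k, v_m, v_s, v_t, v_d, v_q, v_n, v_f, v_r, v_p.
So v_j is larger.

v_j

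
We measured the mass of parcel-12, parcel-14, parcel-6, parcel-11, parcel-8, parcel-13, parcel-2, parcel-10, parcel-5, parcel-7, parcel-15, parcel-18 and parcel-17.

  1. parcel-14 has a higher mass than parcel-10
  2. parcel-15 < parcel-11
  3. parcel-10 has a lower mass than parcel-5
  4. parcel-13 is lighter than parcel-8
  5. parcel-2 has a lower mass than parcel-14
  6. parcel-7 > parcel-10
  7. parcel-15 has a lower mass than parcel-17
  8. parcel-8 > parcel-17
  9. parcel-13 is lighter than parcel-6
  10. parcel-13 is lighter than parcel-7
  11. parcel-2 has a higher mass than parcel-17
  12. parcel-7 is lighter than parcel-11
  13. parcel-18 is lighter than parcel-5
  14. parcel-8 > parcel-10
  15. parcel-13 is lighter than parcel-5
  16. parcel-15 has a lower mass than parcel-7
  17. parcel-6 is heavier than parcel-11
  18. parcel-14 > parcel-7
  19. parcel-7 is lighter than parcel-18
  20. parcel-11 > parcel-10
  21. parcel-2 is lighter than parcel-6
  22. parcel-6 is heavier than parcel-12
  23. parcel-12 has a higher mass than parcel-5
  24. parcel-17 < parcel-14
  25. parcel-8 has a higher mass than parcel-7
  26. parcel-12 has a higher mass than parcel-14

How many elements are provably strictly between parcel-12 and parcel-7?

The relations place parcel-7 below parcel-12. An element lies strictly between them when it is forced above parcel-7 and also forced below parcel-12.
Above parcel-7: {parcel-8, parcel-14, parcel-18, parcel-5, parcel-11, parcel-6}. Below parcel-12: {parcel-15, parcel-13, parcel-10, parcel-17, parcel-2, parcel-14, parcel-18, parcel-5}.
Intersection: {parcel-14, parcel-18, parcel-5} — 3.

3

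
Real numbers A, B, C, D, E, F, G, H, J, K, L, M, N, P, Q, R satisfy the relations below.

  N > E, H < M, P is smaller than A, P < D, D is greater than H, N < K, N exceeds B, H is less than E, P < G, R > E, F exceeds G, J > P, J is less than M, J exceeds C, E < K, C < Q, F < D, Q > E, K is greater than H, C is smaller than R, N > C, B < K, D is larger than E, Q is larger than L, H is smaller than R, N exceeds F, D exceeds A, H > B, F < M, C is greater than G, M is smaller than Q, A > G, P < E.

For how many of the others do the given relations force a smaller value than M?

Directly below M: F, J, H.
One step further: P, G, C, B (7 so far).
Nothing else is reachable below M; 7 in all.

7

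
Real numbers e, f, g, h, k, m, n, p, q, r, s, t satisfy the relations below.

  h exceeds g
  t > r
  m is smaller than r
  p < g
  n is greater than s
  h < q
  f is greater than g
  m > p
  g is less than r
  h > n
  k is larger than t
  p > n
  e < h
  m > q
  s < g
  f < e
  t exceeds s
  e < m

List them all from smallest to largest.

Each adjacent pair is fixed by a given relation: s < n; n < p; p < g; g < f; f < e; e < h; h < q; q < m; m < r; r < t; t < k. Chaining them end to end gives the full order.

s < n < p < g < f < e < h < q < m < r < t < k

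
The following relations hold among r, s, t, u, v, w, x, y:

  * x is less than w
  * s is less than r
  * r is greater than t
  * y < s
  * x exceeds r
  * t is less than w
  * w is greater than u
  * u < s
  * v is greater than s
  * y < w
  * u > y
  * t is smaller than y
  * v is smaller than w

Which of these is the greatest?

w

t is not greatest since t < y; y is not greatest since y < u; u is not greatest since u < w; s is not greatest since s < r; r is not greatest since r < x; x is not greatest since x < w; v is not greatest since v < w.
Only w has nothing above it, so w is the greatest.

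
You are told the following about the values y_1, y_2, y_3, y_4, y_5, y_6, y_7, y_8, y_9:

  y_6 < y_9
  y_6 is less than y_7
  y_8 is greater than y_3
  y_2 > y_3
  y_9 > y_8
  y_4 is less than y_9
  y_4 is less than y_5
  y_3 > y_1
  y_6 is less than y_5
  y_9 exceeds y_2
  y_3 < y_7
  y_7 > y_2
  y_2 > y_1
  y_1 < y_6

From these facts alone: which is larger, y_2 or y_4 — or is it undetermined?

undetermined

Following every chain through y_2: above y_2 we get y_9, y_7; below y_2 we get y_1, y_3.
y_4 is not reached, and no chain runs the other way from y_4 to y_2.
So the given relations leave the order of y_2 and y_4 undetermined.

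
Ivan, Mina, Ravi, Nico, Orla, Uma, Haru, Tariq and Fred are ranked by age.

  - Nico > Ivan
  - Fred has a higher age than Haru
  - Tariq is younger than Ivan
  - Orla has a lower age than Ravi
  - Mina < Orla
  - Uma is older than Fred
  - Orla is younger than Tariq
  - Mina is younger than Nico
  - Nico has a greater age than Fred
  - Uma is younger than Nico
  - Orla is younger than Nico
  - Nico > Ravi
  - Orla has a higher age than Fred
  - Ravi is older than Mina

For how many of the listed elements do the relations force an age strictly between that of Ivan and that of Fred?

2

Chaining upward from Fred reaches: Orla, Tariq, Ravi, Uma, Nico.
Chaining downward from Ivan reaches: Haru, Mina, Orla, Tariq.
Strictly between Fred and Ivan are those in both lists: Orla, Tariq — 2 elements.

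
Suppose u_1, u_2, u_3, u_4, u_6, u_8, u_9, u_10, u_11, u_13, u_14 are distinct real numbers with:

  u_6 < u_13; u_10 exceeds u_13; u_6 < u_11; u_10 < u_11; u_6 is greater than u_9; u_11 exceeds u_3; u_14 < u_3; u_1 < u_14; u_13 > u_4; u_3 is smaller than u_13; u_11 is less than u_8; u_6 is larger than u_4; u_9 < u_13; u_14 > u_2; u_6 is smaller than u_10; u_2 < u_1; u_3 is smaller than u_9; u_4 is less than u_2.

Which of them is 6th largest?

Chaining the given pairs: u_4 < u_2 < u_1 < u_14 < u_3 < u_9 < u_6 < u_13 < u_10 < u_11 < u_8.
The 6th largest is u_9.

u_9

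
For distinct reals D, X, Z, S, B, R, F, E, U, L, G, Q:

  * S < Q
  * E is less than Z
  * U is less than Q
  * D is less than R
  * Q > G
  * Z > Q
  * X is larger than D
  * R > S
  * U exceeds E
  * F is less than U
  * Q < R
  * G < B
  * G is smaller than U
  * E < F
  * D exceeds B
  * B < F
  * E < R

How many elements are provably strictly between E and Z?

3

Chaining upward from E reaches: F, U, Q, R.
Chaining downward from Z reaches: G, B, F, S, U, Q.
Strictly between E and Z are those in both lists: F, U, Q — 3 elements.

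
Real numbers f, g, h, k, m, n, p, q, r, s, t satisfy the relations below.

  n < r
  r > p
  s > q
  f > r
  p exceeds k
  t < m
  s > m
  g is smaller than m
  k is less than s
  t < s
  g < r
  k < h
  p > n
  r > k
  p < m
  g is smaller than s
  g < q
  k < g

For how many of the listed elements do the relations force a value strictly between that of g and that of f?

Chaining upward from g reaches: m, q, s, r.
Chaining downward from f reaches: k, n, p, r.
Strictly between g and f are those in both lists: r — 1 element.

1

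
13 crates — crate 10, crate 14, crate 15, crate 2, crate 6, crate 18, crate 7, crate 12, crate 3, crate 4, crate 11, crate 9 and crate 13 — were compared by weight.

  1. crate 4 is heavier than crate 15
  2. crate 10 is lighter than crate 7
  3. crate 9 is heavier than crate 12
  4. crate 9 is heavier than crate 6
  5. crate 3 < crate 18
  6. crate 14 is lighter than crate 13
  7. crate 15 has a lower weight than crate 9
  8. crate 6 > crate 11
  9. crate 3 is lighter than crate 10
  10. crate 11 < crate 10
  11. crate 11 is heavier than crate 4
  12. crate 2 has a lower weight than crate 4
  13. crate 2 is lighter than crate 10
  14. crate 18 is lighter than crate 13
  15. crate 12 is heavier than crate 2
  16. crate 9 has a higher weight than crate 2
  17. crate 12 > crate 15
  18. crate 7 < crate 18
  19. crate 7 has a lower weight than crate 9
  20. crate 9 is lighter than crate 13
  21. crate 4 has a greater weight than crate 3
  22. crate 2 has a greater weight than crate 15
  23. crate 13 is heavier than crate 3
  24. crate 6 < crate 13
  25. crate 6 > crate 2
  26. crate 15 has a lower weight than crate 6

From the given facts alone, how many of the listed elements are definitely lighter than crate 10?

5

From crate 10 the given relations immediately reach crate 2, crate 3, crate 11.
From those, crate 15, crate 4 — 5 in total.
No other element is forced below crate 10 by the given relations, so the count is 5.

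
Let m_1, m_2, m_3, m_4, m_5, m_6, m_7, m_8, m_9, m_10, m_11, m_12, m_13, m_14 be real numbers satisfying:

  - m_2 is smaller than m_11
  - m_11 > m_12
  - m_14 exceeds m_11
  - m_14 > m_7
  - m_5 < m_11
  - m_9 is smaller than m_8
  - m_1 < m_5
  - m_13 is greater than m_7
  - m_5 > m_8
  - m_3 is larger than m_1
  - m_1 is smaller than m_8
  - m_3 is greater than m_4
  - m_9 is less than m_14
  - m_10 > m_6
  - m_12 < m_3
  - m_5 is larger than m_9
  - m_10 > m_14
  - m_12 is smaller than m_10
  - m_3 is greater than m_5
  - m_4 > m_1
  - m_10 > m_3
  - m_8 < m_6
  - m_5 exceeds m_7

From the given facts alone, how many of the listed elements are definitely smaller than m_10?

The elements the relations force below m_10 are m_7, m_2, m_9, m_1, m_12, m_8, m_5, m_11, m_4, m_14, m_6, m_3 — no chain reaches any other.
That is 12.

12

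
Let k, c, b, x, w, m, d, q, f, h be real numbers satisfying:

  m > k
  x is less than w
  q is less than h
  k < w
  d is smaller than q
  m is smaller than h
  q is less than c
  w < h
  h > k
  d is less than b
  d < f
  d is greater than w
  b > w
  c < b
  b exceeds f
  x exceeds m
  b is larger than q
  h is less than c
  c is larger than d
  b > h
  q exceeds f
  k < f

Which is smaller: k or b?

k

Link the given pairs in sequence: k < m; m < x; x < w; w < d; d < f; f < q; q < h; h < c; c < b.
Chaining these gives k < m < x < w < d < f < q < h < c < b.
So k < b; k is the smaller of the two.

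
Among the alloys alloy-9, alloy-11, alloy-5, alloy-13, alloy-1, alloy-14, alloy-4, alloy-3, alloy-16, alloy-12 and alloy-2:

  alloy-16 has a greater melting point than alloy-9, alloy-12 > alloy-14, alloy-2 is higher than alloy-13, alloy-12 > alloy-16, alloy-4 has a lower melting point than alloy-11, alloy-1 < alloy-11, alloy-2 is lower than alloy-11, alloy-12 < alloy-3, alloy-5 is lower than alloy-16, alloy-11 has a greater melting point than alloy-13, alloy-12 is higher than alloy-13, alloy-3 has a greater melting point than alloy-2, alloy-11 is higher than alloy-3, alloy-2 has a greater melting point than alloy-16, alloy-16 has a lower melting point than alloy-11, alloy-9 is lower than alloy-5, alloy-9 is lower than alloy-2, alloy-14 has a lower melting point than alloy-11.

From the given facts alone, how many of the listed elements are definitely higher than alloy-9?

The elements the relations force above alloy-9 are alloy-5, alloy-16, alloy-12, alloy-2, alloy-3, alloy-11 — no chain reaches any other.
That is 6.

6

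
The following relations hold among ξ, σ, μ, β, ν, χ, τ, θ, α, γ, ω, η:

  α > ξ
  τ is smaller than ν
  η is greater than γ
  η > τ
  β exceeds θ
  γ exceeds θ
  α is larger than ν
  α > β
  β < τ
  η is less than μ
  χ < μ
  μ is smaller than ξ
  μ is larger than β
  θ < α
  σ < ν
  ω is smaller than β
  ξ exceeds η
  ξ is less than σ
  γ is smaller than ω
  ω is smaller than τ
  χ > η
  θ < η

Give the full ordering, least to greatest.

Nothing is placed below θ, so it is least; from there θ < γ; γ < ω; ω < β; β < τ; τ < η; η < χ; χ < μ; μ < ξ; ξ < σ; σ < ν; ν < α, each given directly.

θ < γ < ω < β < τ < η < χ < μ < ξ < σ < ν < α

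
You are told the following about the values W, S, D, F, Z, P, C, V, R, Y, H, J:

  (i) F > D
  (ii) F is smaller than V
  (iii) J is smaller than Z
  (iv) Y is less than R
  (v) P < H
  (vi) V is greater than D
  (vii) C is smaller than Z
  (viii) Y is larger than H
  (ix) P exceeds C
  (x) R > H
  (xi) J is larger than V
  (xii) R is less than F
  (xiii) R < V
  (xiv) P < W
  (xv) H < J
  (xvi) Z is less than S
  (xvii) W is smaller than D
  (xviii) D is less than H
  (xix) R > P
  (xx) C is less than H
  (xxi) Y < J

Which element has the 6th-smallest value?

Y

Piecing the relations together gives one ordering: C < P < W < D < H < Y < R < F < V < J < Z < S.
The 6th smallest is Y.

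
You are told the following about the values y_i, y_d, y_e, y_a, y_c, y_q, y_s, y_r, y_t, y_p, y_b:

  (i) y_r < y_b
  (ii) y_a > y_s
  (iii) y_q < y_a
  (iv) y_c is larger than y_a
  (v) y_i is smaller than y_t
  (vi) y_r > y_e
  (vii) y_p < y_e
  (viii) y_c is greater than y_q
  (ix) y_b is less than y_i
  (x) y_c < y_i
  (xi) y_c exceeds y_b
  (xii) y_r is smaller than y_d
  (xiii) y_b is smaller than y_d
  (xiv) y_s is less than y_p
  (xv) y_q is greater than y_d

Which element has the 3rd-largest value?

y_c

Chaining the given pairs: y_s < y_p < y_e < y_r < y_b < y_d < y_q < y_a < y_c < y_i < y_t.
The 3rd largest is y_c.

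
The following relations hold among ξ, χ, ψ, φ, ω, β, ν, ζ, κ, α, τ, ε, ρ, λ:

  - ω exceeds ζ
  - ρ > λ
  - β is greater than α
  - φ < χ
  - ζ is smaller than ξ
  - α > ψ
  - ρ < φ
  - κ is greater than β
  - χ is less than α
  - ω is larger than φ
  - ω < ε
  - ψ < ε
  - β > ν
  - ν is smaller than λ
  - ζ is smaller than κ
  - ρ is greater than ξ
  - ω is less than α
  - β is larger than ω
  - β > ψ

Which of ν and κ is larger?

Link the given pairs in sequence: ν < λ; λ < ρ; ρ < φ; φ < ω; ω < α; α < β; β < κ.
Together: ν < λ < ρ < φ < ω < α < β < κ.
So ν < κ; κ is the larger of the two.

κ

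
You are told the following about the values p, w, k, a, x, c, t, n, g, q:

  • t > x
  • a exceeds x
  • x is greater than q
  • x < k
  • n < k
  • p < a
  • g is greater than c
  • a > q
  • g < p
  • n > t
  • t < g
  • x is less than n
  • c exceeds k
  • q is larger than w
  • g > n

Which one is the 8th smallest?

Chaining the given pairs: w < q < x < t < n < k < c < g < p < a.
The 8th smallest is g.

g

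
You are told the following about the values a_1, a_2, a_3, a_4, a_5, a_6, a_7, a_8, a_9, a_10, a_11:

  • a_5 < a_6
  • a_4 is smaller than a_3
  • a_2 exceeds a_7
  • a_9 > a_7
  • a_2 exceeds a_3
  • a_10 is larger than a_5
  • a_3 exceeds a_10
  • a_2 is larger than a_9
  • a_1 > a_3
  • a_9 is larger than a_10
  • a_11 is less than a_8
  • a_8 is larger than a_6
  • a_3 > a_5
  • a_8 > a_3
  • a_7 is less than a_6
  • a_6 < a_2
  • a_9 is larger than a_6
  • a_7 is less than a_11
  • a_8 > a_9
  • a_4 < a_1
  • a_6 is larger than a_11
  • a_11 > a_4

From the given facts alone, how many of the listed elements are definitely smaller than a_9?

6

The elements the relations force below a_9 are a_7, a_4, a_11, a_5, a_6, a_10 — no chain reaches any other.
That is 6.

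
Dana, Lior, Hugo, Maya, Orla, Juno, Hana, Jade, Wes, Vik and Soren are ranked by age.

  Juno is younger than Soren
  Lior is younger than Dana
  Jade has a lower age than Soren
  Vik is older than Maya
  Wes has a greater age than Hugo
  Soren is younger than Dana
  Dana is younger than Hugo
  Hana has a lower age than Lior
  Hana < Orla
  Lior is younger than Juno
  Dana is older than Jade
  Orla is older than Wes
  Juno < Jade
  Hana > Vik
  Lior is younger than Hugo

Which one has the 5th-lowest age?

The consecutive relations fix a unique order: Maya < Vik < Hana < Lior < Juno < Jade < Soren < Dana < Hugo < Wes < Orla.
The 5th smallest is Juno.

Juno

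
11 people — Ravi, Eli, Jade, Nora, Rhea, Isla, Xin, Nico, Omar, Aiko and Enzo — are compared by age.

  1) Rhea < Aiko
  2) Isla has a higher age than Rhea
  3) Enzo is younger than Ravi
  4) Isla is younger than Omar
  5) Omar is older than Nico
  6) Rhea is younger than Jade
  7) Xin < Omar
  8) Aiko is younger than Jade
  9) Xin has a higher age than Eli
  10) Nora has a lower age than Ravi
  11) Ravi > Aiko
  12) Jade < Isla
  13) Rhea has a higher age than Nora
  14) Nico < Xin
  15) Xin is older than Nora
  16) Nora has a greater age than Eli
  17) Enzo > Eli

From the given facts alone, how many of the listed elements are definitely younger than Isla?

5

From Isla the given relations immediately reach Rhea, Jade.
From those, Nora, Aiko — 4 in total.
From those, Eli — 5 in total.
Nothing else is reachable below Isla; 5 in all.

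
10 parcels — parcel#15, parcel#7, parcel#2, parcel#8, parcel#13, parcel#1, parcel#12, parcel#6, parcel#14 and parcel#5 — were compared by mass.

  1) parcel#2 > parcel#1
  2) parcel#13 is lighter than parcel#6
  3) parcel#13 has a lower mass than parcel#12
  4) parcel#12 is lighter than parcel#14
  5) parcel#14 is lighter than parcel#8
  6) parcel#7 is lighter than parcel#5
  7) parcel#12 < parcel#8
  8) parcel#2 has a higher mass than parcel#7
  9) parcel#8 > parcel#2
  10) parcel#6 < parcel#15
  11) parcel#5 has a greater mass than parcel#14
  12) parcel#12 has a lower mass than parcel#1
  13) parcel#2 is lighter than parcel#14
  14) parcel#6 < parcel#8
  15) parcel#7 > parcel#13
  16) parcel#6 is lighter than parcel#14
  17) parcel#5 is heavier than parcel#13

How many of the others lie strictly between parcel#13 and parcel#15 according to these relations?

Chaining upward from parcel#13 reaches: parcel#6, parcel#12, parcel#7, parcel#1, parcel#2, parcel#14, parcel#8, parcel#5.
Chaining downward from parcel#15 reaches: parcel#6.
Strictly between parcel#13 and parcel#15 are those in both lists: parcel#6 — 1 element.

1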